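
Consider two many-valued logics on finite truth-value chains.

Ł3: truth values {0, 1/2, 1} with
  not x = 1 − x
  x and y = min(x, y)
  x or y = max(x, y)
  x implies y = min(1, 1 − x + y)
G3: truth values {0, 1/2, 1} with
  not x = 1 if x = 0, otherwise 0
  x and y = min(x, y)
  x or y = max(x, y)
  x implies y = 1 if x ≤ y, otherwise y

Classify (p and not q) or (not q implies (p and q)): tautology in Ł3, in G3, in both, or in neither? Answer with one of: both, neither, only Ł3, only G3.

neither

In Ł3: at p = 0, q = 0 the value is 0 — not a tautology.
In G3: at p = 0, q = 0 the value is 0 — not a tautology.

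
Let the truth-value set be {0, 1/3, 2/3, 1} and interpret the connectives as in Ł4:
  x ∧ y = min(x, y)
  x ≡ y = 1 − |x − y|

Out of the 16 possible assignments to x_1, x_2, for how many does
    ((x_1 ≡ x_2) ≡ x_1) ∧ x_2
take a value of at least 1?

x_1 = 0, x_2 = 0 ↦ 0  <
x_1 = 0, x_2 = 1/3 ↦ 1/3  <
x_1 = 0, x_2 = 2/3 ↦ 2/3  <
x_1 = 0, x_2 = 1 ↦ 1  ≥
x_1 = 1/3, x_2 = 0 ↦ 0  <
x_1 = 1/3, x_2 = 1/3 ↦ 1/3  <
x_1 = 1/3, x_2 = 2/3 ↦ 2/3  <
x_1 = 1/3, x_2 = 1 ↦ 1  ≥
x_1 = 2/3, x_2 = 0 ↦ 0  <
x_1 = 2/3, x_2 = 1/3 ↦ 1/3  <
x_1 = 2/3, x_2 = 2/3 ↦ 2/3  <
x_1 = 2/3, x_2 = 1 ↦ 1  ≥
x_1 = 1, x_2 = 0 ↦ 0  <
x_1 = 1, x_2 = 1/3 ↦ 1/3  <
x_1 = 1, x_2 = 2/3 ↦ 2/3  <
x_1 = 1, x_2 = 1 ↦ 1  ≥
So 4 of the 16 assignments meet the threshold.

4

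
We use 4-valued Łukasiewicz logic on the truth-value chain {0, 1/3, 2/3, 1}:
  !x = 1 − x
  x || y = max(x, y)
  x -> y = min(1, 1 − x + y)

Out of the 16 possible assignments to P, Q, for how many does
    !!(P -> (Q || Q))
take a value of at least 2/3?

P = 0, Q = 0 ↦ 1  ≥
P = 0, Q = 1/3 ↦ 1  ≥
P = 0, Q = 2/3 ↦ 1  ≥
P = 0, Q = 1 ↦ 1  ≥
P = 1/3, Q = 0 ↦ 2/3  ≥
P = 1/3, Q = 1/3 ↦ 1  ≥
P = 1/3, Q = 2/3 ↦ 1  ≥
P = 1/3, Q = 1 ↦ 1  ≥
P = 2/3, Q = 0 ↦ 1/3  <
P = 2/3, Q = 1/3 ↦ 2/3  ≥
P = 2/3, Q = 2/3 ↦ 1  ≥
P = 2/3, Q = 1 ↦ 1  ≥
P = 1, Q = 0 ↦ 0  <
P = 1, Q = 1/3 ↦ 1/3  <
P = 1, Q = 2/3 ↦ 2/3  ≥
P = 1, Q = 1 ↦ 1  ≥
So 13 of the 16 assignments meet the threshold.

13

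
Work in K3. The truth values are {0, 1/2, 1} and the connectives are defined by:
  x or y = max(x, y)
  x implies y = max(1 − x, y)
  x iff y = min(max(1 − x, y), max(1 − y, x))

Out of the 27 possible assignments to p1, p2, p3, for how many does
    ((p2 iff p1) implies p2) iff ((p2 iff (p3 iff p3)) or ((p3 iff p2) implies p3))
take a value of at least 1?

8

value 1: 8 assignments (counts)
value 1/2: 17 assignments
value 0: 2 assignments
So 8 of the 27 assignments meet the threshold.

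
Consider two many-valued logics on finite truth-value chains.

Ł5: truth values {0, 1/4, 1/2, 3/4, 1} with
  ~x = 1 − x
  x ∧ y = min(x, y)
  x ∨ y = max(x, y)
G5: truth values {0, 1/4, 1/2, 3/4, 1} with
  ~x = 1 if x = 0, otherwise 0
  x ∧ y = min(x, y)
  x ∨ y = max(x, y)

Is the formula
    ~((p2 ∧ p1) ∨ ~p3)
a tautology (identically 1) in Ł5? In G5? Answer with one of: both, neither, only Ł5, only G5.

In Ł5: at p1 = 0, p2 = 0, p3 = 0 the value is 0 — not a tautology.
In G5: at p1 = 0, p2 = 0, p3 = 0 the value is 0 — not a tautology.

neither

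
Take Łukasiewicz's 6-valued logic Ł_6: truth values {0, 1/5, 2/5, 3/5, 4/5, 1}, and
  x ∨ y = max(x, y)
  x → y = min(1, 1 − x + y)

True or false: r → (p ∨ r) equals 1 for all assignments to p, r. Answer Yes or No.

At p = 3/5, r = 1/5, for instance:
p ∨ r = 3/5 ∨ 1/5 = 3/5
r → (p ∨ r) = 1/5 → 3/5 = 1
and checking the remaining 35 assignments likewise gives ≥ 1 in every case.

Yes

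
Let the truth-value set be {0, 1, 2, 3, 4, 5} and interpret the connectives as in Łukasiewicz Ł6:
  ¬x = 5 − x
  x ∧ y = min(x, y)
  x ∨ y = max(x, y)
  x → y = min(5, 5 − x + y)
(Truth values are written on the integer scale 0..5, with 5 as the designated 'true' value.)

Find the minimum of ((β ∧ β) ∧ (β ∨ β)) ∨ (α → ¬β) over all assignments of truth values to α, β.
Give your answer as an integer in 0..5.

Take α = 4, β = 3:
β ∧ β = 3 ∧ 3 = 3
β ∨ β = 3 ∨ 3 = 3
(β ∧ β) ∧ (β ∨ β) = 3 ∧ 3 = 3
¬β = ¬3 = 2
α → ¬β = 4 → 2 = 3
((β ∧ β) ∧ (β ∨ β)) ∨ (α → ¬β) = 3 ∨ 3 = 3
No assignment yields a value below 3, so this is the minimum.

3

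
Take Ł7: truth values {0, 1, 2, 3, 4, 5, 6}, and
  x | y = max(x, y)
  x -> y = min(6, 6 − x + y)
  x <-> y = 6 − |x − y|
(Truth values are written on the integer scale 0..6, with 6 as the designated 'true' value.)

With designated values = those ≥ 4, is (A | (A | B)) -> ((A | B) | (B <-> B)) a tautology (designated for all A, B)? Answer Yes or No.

Yes

At A = 0, B = 2, for instance:
A | B = 0 | 2 = 2
A | (A | B) = 0 | 2 = 2
A | B = 0 | 2 = 2
B <-> B = 2 <-> 2 = 6
(A | B) | (B <-> B) = 2 | 6 = 6
(A | (A | B)) -> ((A | B) | (B <-> B)) = 2 -> 6 = 6
and checking the remaining 48 assignments likewise gives ≥ 4 in every case.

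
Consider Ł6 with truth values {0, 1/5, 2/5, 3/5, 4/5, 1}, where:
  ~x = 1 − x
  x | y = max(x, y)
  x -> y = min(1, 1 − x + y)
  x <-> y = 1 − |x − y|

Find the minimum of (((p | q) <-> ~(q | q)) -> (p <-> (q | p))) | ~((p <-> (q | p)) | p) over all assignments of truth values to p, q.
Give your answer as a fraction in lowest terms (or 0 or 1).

3/5

Take p = 0, q = 3/5:
p | q = 0 | 3/5 = 3/5
q | q = 3/5 | 3/5 = 3/5
~(q | q) = ~3/5 = 2/5
(p | q) <-> ~(q | q) = 3/5 <-> 2/5 = 4/5
q | p = 3/5 | 0 = 3/5
p <-> (q | p) = 0 <-> 3/5 = 2/5
((p | q) <-> ~(q | q)) -> (p <-> (q | p)) = 4/5 -> 2/5 = 3/5
q | p = 3/5 | 0 = 3/5
p <-> (q | p) = 0 <-> 3/5 = 2/5
(p <-> (q | p)) | p = 2/5 | 0 = 2/5
~((p <-> (q | p)) | p) = ~2/5 = 3/5
(((p | q) <-> ~(q | q)) -> (p <-> (q | p))) | ~((p <-> (q | p)) | p) = 3/5 | 3/5 = 3/5
No assignment yields a value below 3/5, so this is the minimum.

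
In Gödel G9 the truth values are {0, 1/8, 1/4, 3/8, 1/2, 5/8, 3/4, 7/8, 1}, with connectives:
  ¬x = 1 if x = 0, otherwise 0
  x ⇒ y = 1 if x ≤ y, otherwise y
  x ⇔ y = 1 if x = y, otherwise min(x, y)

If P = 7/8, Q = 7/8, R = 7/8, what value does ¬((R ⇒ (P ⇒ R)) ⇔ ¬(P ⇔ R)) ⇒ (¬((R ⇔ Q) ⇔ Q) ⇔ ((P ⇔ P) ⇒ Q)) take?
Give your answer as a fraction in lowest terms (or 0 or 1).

0

P ⇒ R = 7/8 ⇒ 7/8 = 1
R ⇒ (P ⇒ R) = 7/8 ⇒ 1 = 1
P ⇔ R = 7/8 ⇔ 7/8 = 1
¬(P ⇔ R) = ¬1 = 0
(R ⇒ (P ⇒ R)) ⇔ ¬(P ⇔ R) = 1 ⇔ 0 = 0
¬((R ⇒ (P ⇒ R)) ⇔ ¬(P ⇔ R)) = ¬0 = 1
R ⇔ Q = 7/8 ⇔ 7/8 = 1
(R ⇔ Q) ⇔ Q = 1 ⇔ 7/8 = 7/8
¬((R ⇔ Q) ⇔ Q) = ¬7/8 = 0
P ⇔ P = 7/8 ⇔ 7/8 = 1
(P ⇔ P) ⇒ Q = 1 ⇒ 7/8 = 7/8
¬((R ⇔ Q) ⇔ Q) ⇔ ((P ⇔ P) ⇒ Q) = 0 ⇔ 7/8 = 0
¬((R ⇒ (P ⇒ R)) ⇔ ¬(P ⇔ R)) ⇒ (¬((R ⇔ Q) ⇔ Q) ⇔ ((P ⇔ P) ⇒ Q)) = 1 ⇒ 0 = 0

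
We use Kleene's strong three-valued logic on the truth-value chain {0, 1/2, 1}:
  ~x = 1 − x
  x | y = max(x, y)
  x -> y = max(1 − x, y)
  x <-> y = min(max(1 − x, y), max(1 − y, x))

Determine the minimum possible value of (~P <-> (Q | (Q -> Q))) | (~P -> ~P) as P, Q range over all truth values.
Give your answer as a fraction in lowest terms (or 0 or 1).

Take P = 1/2, Q = 0:
~P = ~1/2 = 1/2
Q -> Q = 0 -> 0 = 1
Q | (Q -> Q) = 0 | 1 = 1
~P <-> (Q | (Q -> Q)) = 1/2 <-> 1 = 1/2
~P = ~1/2 = 1/2
~P = ~1/2 = 1/2
~P -> ~P = 1/2 -> 1/2 = 1/2
(~P <-> (Q | (Q -> Q))) | (~P -> ~P) = 1/2 | 1/2 = 1/2
No assignment yields a value below 1/2, so this is the minimum.

1/2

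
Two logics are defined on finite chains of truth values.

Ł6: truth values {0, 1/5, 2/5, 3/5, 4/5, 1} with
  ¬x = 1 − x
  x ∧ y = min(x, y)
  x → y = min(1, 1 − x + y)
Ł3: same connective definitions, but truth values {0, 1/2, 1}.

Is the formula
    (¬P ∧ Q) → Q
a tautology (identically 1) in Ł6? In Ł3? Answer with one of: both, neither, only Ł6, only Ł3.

both

In Ł6: every assignment gives 1 — tautology.
In Ł3: every assignment gives 1 — tautology.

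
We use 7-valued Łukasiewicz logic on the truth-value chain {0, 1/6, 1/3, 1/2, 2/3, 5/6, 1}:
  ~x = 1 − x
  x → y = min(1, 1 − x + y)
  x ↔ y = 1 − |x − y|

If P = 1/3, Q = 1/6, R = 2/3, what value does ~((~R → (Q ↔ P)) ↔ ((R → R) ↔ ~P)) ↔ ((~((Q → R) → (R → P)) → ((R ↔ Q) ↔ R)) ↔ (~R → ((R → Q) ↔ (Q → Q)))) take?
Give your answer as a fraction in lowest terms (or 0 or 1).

~R = ~2/3 = 1/3
Q ↔ P = 1/6 ↔ 1/3 = 5/6
~R → (Q ↔ P) = 1/3 → 5/6 = 1
R → R = 2/3 → 2/3 = 1
~P = ~1/3 = 2/3
(R → R) ↔ ~P = 1 ↔ 2/3 = 2/3
(~R → (Q ↔ P)) ↔ ((R → R) ↔ ~P) = 1 ↔ 2/3 = 2/3
~((~R → (Q ↔ P)) ↔ ((R → R) ↔ ~P)) = ~2/3 = 1/3
Q → R = 1/6 → 2/3 = 1
R → P = 2/3 → 1/3 = 2/3
(Q → R) → (R → P) = 1 → 2/3 = 2/3
~((Q → R) → (R → P)) = ~2/3 = 1/3
R ↔ Q = 2/3 ↔ 1/6 = 1/2
(R ↔ Q) ↔ R = 1/2 ↔ 2/3 = 5/6
~((Q → R) → (R → P)) → ((R ↔ Q) ↔ R) = 1/3 → 5/6 = 1
~R = ~2/3 = 1/3
R → Q = 2/3 → 1/6 = 1/2
Q → Q = 1/6 → 1/6 = 1
(R → Q) ↔ (Q → Q) = 1/2 ↔ 1 = 1/2
~R → ((R → Q) ↔ (Q → Q)) = 1/3 → 1/2 = 1
(~((Q → R) → (R → P)) → ((R ↔ Q) ↔ R)) ↔ (~R → ((R → Q) ↔ (Q → Q))) = 1 ↔ 1 = 1
~((~R → (Q ↔ P)) ↔ ((R → R) ↔ ~P)) ↔ ((~((Q → R) → (R → P)) → ((R ↔ Q) ↔ R)) ↔ (~R → ((R → Q) ↔ (Q → Q)))) = 1/3 ↔ 1 = 1/3

1/3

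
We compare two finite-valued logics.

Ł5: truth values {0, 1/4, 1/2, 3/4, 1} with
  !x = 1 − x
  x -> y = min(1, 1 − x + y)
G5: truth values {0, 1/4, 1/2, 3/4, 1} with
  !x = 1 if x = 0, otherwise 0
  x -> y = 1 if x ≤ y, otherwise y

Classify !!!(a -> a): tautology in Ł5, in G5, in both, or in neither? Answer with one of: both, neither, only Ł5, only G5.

neither

In Ł5: at a = 0 the value is 0 — not a tautology.
In G5: at a = 0 the value is 0 — not a tautology.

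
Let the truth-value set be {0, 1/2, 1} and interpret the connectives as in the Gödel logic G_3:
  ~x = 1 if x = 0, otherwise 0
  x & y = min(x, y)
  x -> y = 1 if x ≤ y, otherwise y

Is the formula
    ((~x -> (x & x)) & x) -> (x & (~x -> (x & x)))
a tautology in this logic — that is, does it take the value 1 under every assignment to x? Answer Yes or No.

Yes

x = 0 ↦ 1
x = 1/2 ↦ 1
x = 1 ↦ 1
Every assignment gives a value ≥ 1.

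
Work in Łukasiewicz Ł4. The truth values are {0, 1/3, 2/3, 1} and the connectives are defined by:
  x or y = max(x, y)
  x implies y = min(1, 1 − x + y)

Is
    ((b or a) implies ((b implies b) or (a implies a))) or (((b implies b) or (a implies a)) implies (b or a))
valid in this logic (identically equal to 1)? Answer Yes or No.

Yes

a = 0, b = 0 ↦ 1
a = 0, b = 1/3 ↦ 1
a = 0, b = 2/3 ↦ 1
a = 0, b = 1 ↦ 1
a = 1/3, b = 0 ↦ 1
a = 1/3, b = 1/3 ↦ 1
a = 1/3, b = 2/3 ↦ 1
a = 1/3, b = 1 ↦ 1
a = 2/3, b = 0 ↦ 1
a = 2/3, b = 1/3 ↦ 1
a = 2/3, b = 2/3 ↦ 1
a = 2/3, b = 1 ↦ 1
a = 1, b = 0 ↦ 1
a = 1, b = 1/3 ↦ 1
a = 1, b = 2/3 ↦ 1
a = 1, b = 1 ↦ 1
Every assignment gives a value ≥ 1.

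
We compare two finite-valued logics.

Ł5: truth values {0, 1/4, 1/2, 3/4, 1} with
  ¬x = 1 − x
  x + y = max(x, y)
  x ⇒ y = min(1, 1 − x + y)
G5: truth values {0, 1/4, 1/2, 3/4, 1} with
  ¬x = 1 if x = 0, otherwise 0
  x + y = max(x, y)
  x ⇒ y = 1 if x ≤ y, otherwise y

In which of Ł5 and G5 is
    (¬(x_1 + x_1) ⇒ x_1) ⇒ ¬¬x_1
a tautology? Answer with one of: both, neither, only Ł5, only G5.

only G5

In Ł5: at x_1 = 1/4 the value is 3/4 — not a tautology.
In G5: every assignment gives 1 — tautology.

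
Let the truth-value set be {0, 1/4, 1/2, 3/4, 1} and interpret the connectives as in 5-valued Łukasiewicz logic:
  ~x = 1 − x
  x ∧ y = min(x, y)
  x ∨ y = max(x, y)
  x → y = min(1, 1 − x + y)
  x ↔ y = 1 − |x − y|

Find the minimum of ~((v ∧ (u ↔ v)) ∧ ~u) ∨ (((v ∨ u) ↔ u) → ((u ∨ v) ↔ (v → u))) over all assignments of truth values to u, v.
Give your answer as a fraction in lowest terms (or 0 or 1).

1/2

Take u = 1/2, v = 1/2:
u ↔ v = 1/2 ↔ 1/2 = 1
v ∧ (u ↔ v) = 1/2 ∧ 1 = 1/2
~u = ~1/2 = 1/2
(v ∧ (u ↔ v)) ∧ ~u = 1/2 ∧ 1/2 = 1/2
~((v ∧ (u ↔ v)) ∧ ~u) = ~1/2 = 1/2
v ∨ u = 1/2 ∨ 1/2 = 1/2
(v ∨ u) ↔ u = 1/2 ↔ 1/2 = 1
u ∨ v = 1/2 ∨ 1/2 = 1/2
v → u = 1/2 → 1/2 = 1
(u ∨ v) ↔ (v → u) = 1/2 ↔ 1 = 1/2
((v ∨ u) ↔ u) → ((u ∨ v) ↔ (v → u)) = 1 → 1/2 = 1/2
~((v ∧ (u ↔ v)) ∧ ~u) ∨ (((v ∨ u) ↔ u) → ((u ∨ v) ↔ (v → u))) = 1/2 ∨ 1/2 = 1/2
No assignment yields a value below 1/2, so this is the minimum.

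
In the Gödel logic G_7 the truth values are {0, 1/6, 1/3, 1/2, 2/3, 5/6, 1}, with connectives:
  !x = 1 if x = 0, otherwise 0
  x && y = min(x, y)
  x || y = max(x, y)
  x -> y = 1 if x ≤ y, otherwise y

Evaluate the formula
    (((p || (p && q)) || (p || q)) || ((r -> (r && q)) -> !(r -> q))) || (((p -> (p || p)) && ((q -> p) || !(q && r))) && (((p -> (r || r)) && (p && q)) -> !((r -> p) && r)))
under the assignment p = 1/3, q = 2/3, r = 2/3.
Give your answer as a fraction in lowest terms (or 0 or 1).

2/3

p && q = 1/3 && 2/3 = 1/3
p || (p && q) = 1/3 || 1/3 = 1/3
p || q = 1/3 || 2/3 = 2/3
(p || (p && q)) || (p || q) = 1/3 || 2/3 = 2/3
r && q = 2/3 && 2/3 = 2/3
r -> (r && q) = 2/3 -> 2/3 = 1
r -> q = 2/3 -> 2/3 = 1
!(r -> q) = !1 = 0
(r -> (r && q)) -> !(r -> q) = 1 -> 0 = 0
((p || (p && q)) || (p || q)) || ((r -> (r && q)) -> !(r -> q)) = 2/3 || 0 = 2/3
p || p = 1/3 || 1/3 = 1/3
p -> (p || p) = 1/3 -> 1/3 = 1
q -> p = 2/3 -> 1/3 = 1/3
q && r = 2/3 && 2/3 = 2/3
!(q && r) = !2/3 = 0
(q -> p) || !(q && r) = 1/3 || 0 = 1/3
(p -> (p || p)) && ((q -> p) || !(q && r)) = 1 && 1/3 = 1/3
r || r = 2/3 || 2/3 = 2/3
p -> (r || r) = 1/3 -> 2/3 = 1
p && q = 1/3 && 2/3 = 1/3
(p -> (r || r)) && (p && q) = 1 && 1/3 = 1/3
r -> p = 2/3 -> 1/3 = 1/3
(r -> p) && r = 1/3 && 2/3 = 1/3
!((r -> p) && r) = !1/3 = 0
((p -> (r || r)) && (p && q)) -> !((r -> p) && r) = 1/3 -> 0 = 0
((p -> (p || p)) && ((q -> p) || !(q && r))) && (((p -> (r || r)) && (p && q)) -> !((r -> p) && r)) = 1/3 && 0 = 0
(((p || (p && q)) || (p || q)) || ((r -> (r && q)) -> !(r -> q))) || (((p -> (p || p)) && ((q -> p) || !(q && r))) && (((p -> (r || r)) && (p && q)) -> !((r -> p) && r))) = 2/3 || 0 = 2/3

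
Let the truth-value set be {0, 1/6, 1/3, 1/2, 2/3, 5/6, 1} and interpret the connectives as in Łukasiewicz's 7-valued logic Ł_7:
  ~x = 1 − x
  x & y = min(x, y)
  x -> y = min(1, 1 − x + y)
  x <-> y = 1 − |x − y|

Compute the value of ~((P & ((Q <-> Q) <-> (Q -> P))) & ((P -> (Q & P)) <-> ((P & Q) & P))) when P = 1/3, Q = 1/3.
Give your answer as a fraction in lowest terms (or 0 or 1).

Q <-> Q = 1/3 <-> 1/3 = 1
Q -> P = 1/3 -> 1/3 = 1
(Q <-> Q) <-> (Q -> P) = 1 <-> 1 = 1
P & ((Q <-> Q) <-> (Q -> P)) = 1/3 & 1 = 1/3
Q & P = 1/3 & 1/3 = 1/3
P -> (Q & P) = 1/3 -> 1/3 = 1
P & Q = 1/3 & 1/3 = 1/3
(P & Q) & P = 1/3 & 1/3 = 1/3
(P -> (Q & P)) <-> ((P & Q) & P) = 1 <-> 1/3 = 1/3
(P & ((Q <-> Q) <-> (Q -> P))) & ((P -> (Q & P)) <-> ((P & Q) & P)) = 1/3 & 1/3 = 1/3
~((P & ((Q <-> Q) <-> (Q -> P))) & ((P -> (Q & P)) <-> ((P & Q) & P))) = ~1/3 = 2/3

2/3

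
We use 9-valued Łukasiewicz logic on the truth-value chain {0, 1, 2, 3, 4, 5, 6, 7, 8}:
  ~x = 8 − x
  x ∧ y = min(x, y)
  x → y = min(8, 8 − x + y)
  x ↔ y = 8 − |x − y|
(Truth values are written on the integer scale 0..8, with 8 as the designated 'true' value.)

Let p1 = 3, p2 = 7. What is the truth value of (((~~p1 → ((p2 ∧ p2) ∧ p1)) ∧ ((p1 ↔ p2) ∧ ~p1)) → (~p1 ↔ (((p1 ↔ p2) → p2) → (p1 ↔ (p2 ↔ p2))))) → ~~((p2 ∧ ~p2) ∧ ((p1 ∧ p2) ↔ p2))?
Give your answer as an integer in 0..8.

1

~p1 = ~3 = 5
~~p1 = ~5 = 3
p2 ∧ p2 = 7 ∧ 7 = 7
(p2 ∧ p2) ∧ p1 = 7 ∧ 3 = 3
~~p1 → ((p2 ∧ p2) ∧ p1) = 3 → 3 = 8
p1 ↔ p2 = 3 ↔ 7 = 4
~p1 = ~3 = 5
(p1 ↔ p2) ∧ ~p1 = 4 ∧ 5 = 4
(~~p1 → ((p2 ∧ p2) ∧ p1)) ∧ ((p1 ↔ p2) ∧ ~p1) = 8 ∧ 4 = 4
~p1 = ~3 = 5
p1 ↔ p2 = 3 ↔ 7 = 4
(p1 ↔ p2) → p2 = 4 → 7 = 8
p2 ↔ p2 = 7 ↔ 7 = 8
p1 ↔ (p2 ↔ p2) = 3 ↔ 8 = 3
((p1 ↔ p2) → p2) → (p1 ↔ (p2 ↔ p2)) = 8 → 3 = 3
~p1 ↔ (((p1 ↔ p2) → p2) → (p1 ↔ (p2 ↔ p2))) = 5 ↔ 3 = 6
((~~p1 → ((p2 ∧ p2) ∧ p1)) ∧ ((p1 ↔ p2) ∧ ~p1)) → (~p1 ↔ (((p1 ↔ p2) → p2) → (p1 ↔ (p2 ↔ p2)))) = 4 → 6 = 8
~p2 = ~7 = 1
p2 ∧ ~p2 = 7 ∧ 1 = 1
p1 ∧ p2 = 3 ∧ 7 = 3
(p1 ∧ p2) ↔ p2 = 3 ↔ 7 = 4
(p2 ∧ ~p2) ∧ ((p1 ∧ p2) ↔ p2) = 1 ∧ 4 = 1
~((p2 ∧ ~p2) ∧ ((p1 ∧ p2) ↔ p2)) = ~1 = 7
~~((p2 ∧ ~p2) ∧ ((p1 ∧ p2) ↔ p2)) = ~7 = 1
(((~~p1 → ((p2 ∧ p2) ∧ p1)) ∧ ((p1 ↔ p2) ∧ ~p1)) → (~p1 ↔ (((p1 ↔ p2) → p2) → (p1 ↔ (p2 ↔ p2))))) → ~~((p2 ∧ ~p2) ∧ ((p1 ∧ p2) ↔ p2)) = 8 → 1 = 1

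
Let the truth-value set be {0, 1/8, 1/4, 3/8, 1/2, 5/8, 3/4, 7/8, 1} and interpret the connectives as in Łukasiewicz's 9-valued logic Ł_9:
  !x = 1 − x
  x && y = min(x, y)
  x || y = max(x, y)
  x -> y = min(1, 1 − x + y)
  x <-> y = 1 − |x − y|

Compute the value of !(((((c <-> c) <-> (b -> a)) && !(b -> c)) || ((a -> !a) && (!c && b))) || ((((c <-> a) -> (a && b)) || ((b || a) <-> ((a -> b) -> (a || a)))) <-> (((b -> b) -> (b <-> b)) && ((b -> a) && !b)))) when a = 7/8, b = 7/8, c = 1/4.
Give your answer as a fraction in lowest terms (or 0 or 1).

3/8

c <-> c = 1/4 <-> 1/4 = 1
b -> a = 7/8 -> 7/8 = 1
(c <-> c) <-> (b -> a) = 1 <-> 1 = 1
b -> c = 7/8 -> 1/4 = 3/8
!(b -> c) = !3/8 = 5/8
((c <-> c) <-> (b -> a)) && !(b -> c) = 1 && 5/8 = 5/8
!a = !7/8 = 1/8
a -> !a = 7/8 -> 1/8 = 1/4
!c = !1/4 = 3/4
!c && b = 3/4 && 7/8 = 3/4
(a -> !a) && (!c && b) = 1/4 && 3/4 = 1/4
(((c <-> c) <-> (b -> a)) && !(b -> c)) || ((a -> !a) && (!c && b)) = 5/8 || 1/4 = 5/8
c <-> a = 1/4 <-> 7/8 = 3/8
a && b = 7/8 && 7/8 = 7/8
(c <-> a) -> (a && b) = 3/8 -> 7/8 = 1
b || a = 7/8 || 7/8 = 7/8
a -> b = 7/8 -> 7/8 = 1
a || a = 7/8 || 7/8 = 7/8
(a -> b) -> (a || a) = 1 -> 7/8 = 7/8
(b || a) <-> ((a -> b) -> (a || a)) = 7/8 <-> 7/8 = 1
((c <-> a) -> (a && b)) || ((b || a) <-> ((a -> b) -> (a || a))) = 1 || 1 = 1
b -> b = 7/8 -> 7/8 = 1
b <-> b = 7/8 <-> 7/8 = 1
(b -> b) -> (b <-> b) = 1 -> 1 = 1
b -> a = 7/8 -> 7/8 = 1
!b = !7/8 = 1/8
(b -> a) && !b = 1 && 1/8 = 1/8
((b -> b) -> (b <-> b)) && ((b -> a) && !b) = 1 && 1/8 = 1/8
(((c <-> a) -> (a && b)) || ((b || a) <-> ((a -> b) -> (a || a)))) <-> (((b -> b) -> (b <-> b)) && ((b -> a) && !b)) = 1 <-> 1/8 = 1/8
((((c <-> c) <-> (b -> a)) && !(b -> c)) || ((a -> !a) && (!c && b))) || ((((c <-> a) -> (a && b)) || ((b || a) <-> ((a -> b) -> (a || a)))) <-> (((b -> b) -> (b <-> b)) && ((b -> a) && !b))) = 5/8 || 1/8 = 5/8
!(((((c <-> c) <-> (b -> a)) && !(b -> c)) || ((a -> !a) && (!c && b))) || ((((c <-> a) -> (a && b)) || ((b || a) <-> ((a -> b) -> (a || a)))) <-> (((b -> b) -> (b <-> b)) && ((b -> a) && !b)))) = !5/8 = 3/8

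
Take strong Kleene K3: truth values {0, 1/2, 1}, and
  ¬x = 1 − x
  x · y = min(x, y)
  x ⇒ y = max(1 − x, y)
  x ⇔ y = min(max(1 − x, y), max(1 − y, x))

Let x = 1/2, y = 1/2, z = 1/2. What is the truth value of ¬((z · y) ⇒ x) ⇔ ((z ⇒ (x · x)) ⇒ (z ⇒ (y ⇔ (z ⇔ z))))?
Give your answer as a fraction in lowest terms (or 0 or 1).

z · y = 1/2 · 1/2 = 1/2
(z · y) ⇒ x = 1/2 ⇒ 1/2 = 1/2
¬((z · y) ⇒ x) = ¬1/2 = 1/2
x · x = 1/2 · 1/2 = 1/2
z ⇒ (x · x) = 1/2 ⇒ 1/2 = 1/2
z ⇔ z = 1/2 ⇔ 1/2 = 1/2
y ⇔ (z ⇔ z) = 1/2 ⇔ 1/2 = 1/2
z ⇒ (y ⇔ (z ⇔ z)) = 1/2 ⇒ 1/2 = 1/2
(z ⇒ (x · x)) ⇒ (z ⇒ (y ⇔ (z ⇔ z))) = 1/2 ⇒ 1/2 = 1/2
¬((z · y) ⇒ x) ⇔ ((z ⇒ (x · x)) ⇒ (z ⇒ (y ⇔ (z ⇔ z)))) = 1/2 ⇔ 1/2 = 1/2

1/2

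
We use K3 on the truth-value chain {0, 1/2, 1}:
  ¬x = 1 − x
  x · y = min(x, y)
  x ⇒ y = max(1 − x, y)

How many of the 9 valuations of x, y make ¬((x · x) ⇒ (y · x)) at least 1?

1

x = 0, y = 0 ↦ 0  <
x = 0, y = 1/2 ↦ 0  <
x = 0, y = 1 ↦ 0  <
x = 1/2, y = 0 ↦ 1/2  <
x = 1/2, y = 1/2 ↦ 1/2  <
x = 1/2, y = 1 ↦ 1/2  <
x = 1, y = 0 ↦ 1  ≥
x = 1, y = 1/2 ↦ 1/2  <
x = 1, y = 1 ↦ 0  <
So 1 of the 9 assignments meets the threshold.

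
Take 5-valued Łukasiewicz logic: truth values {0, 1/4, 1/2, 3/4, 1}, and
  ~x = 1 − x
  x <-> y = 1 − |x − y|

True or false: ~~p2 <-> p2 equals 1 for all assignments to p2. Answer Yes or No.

Yes

p2 = 0 ↦ 1
p2 = 1/4 ↦ 1
p2 = 1/2 ↦ 1
p2 = 3/4 ↦ 1
p2 = 1 ↦ 1
Every assignment gives a value ≥ 1.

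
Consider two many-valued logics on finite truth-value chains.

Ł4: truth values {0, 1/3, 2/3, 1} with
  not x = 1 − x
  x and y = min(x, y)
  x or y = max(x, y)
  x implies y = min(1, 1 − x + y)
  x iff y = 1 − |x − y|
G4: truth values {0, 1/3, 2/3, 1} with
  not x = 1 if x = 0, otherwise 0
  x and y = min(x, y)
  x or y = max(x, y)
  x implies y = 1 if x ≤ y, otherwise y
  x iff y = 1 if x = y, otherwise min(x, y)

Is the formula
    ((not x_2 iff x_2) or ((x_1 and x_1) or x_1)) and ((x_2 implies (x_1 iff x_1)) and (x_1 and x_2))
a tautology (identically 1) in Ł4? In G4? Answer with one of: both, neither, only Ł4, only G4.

neither

In Ł4: at x_1 = 0, x_2 = 0 the value is 0 — not a tautology.
In G4: at x_1 = 0, x_2 = 0 the value is 0 — not a tautology.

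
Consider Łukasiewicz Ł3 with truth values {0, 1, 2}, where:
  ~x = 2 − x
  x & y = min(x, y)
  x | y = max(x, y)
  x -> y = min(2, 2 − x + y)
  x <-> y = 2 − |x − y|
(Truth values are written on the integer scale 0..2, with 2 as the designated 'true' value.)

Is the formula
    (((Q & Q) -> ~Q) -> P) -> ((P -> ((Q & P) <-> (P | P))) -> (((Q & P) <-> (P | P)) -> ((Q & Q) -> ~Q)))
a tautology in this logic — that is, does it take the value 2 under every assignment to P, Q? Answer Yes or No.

Counterexample: take P = 0, Q = 2.
Q & Q = 2 & 2 = 2
~Q = ~2 = 0
(Q & Q) -> ~Q = 2 -> 0 = 0
((Q & Q) -> ~Q) -> P = 0 -> 0 = 2
Q & P = 2 & 0 = 0
P | P = 0 | 0 = 0
(Q & P) <-> (P | P) = 0 <-> 0 = 2
P -> ((Q & P) <-> (P | P)) = 0 -> 2 = 2
Q & P = 2 & 0 = 0
P | P = 0 | 0 = 0
(Q & P) <-> (P | P) = 0 <-> 0 = 2
Q & Q = 2 & 2 = 2
~Q = ~2 = 0
(Q & Q) -> ~Q = 2 -> 0 = 0
((Q & P) <-> (P | P)) -> ((Q & Q) -> ~Q) = 2 -> 0 = 0
(P -> ((Q & P) <-> (P | P))) -> (((Q & P) <-> (P | P)) -> ((Q & Q) -> ~Q)) = 2 -> 0 = 0
(((Q & Q) -> ~Q) -> P) -> ((P -> ((Q & P) <-> (P | P))) -> (((Q & P) <-> (P | P)) -> ((Q & Q) -> ~Q))) = 2 -> 0 = 0
This gives 0 ≠ 2.

No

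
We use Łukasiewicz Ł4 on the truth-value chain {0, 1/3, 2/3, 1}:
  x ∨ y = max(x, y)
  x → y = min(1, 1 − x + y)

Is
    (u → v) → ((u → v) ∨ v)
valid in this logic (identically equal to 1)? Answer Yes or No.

u = 0, v = 0 ↦ 1
u = 0, v = 1/3 ↦ 1
u = 0, v = 2/3 ↦ 1
u = 0, v = 1 ↦ 1
u = 1/3, v = 0 ↦ 1
u = 1/3, v = 1/3 ↦ 1
u = 1/3, v = 2/3 ↦ 1
u = 1/3, v = 1 ↦ 1
u = 2/3, v = 0 ↦ 1
u = 2/3, v = 1/3 ↦ 1
u = 2/3, v = 2/3 ↦ 1
u = 2/3, v = 1 ↦ 1
u = 1, v = 0 ↦ 1
u = 1, v = 1/3 ↦ 1
u = 1, v = 2/3 ↦ 1
u = 1, v = 1 ↦ 1
Every assignment gives a value ≥ 1.

Yes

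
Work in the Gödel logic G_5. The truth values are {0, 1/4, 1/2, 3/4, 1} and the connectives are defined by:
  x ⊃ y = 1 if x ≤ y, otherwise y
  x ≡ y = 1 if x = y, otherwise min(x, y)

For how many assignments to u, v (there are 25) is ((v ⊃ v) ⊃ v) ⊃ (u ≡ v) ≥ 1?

15

value 1: 15 assignments (counts)
value 3/4: 1 assignment
value 1/2: 2 assignments
value 1/4: 3 assignments
value 0: 4 assignments
So 15 of the 25 assignments meet the threshold.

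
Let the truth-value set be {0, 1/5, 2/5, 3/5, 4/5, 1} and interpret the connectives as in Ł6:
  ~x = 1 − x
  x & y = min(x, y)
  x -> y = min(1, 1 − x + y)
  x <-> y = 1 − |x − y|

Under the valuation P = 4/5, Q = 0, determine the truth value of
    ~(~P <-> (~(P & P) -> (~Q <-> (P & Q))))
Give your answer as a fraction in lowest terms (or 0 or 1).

3/5

~P = ~4/5 = 1/5
P & P = 4/5 & 4/5 = 4/5
~(P & P) = ~4/5 = 1/5
~Q = ~0 = 1
P & Q = 4/5 & 0 = 0
~Q <-> (P & Q) = 1 <-> 0 = 0
~(P & P) -> (~Q <-> (P & Q)) = 1/5 -> 0 = 4/5
~P <-> (~(P & P) -> (~Q <-> (P & Q))) = 1/5 <-> 4/5 = 2/5
~(~P <-> (~(P & P) -> (~Q <-> (P & Q)))) = ~2/5 = 3/5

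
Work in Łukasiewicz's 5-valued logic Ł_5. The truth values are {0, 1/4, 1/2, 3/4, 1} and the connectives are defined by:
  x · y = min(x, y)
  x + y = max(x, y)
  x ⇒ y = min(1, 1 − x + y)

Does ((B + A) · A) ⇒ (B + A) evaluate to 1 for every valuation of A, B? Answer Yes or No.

Yes

At A = 3/4, B = 1/2, for instance:
B + A = 1/2 + 3/4 = 3/4
(B + A) · A = 3/4 · 3/4 = 3/4
((B + A) · A) ⇒ (B + A) = 3/4 ⇒ 3/4 = 1
and checking the remaining 24 assignments likewise gives ≥ 1 in every case.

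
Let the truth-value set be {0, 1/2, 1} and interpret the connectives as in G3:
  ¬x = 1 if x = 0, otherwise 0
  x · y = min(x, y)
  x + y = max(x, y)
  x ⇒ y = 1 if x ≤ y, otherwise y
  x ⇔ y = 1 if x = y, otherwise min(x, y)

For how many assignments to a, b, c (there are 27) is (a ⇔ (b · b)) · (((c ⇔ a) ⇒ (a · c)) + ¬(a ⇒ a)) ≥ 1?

value 1: 7 assignments (counts)
value 1/2: 7 assignments
value 0: 13 assignments
So 7 of the 27 assignments meet the threshold.

7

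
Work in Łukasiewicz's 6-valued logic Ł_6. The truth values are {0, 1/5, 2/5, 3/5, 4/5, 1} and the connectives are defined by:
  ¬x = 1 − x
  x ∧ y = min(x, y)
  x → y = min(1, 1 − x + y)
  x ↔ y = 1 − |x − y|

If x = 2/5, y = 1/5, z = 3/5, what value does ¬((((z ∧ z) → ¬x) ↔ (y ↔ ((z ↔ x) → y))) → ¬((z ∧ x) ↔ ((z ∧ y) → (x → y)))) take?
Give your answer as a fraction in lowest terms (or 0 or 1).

z ∧ z = 3/5 ∧ 3/5 = 3/5
¬x = ¬2/5 = 3/5
(z ∧ z) → ¬x = 3/5 → 3/5 = 1
z ↔ x = 3/5 ↔ 2/5 = 4/5
(z ↔ x) → y = 4/5 → 1/5 = 2/5
y ↔ ((z ↔ x) → y) = 1/5 ↔ 2/5 = 4/5
((z ∧ z) → ¬x) ↔ (y ↔ ((z ↔ x) → y)) = 1 ↔ 4/5 = 4/5
z ∧ x = 3/5 ∧ 2/5 = 2/5
z ∧ y = 3/5 ∧ 1/5 = 1/5
x → y = 2/5 → 1/5 = 4/5
(z ∧ y) → (x → y) = 1/5 → 4/5 = 1
(z ∧ x) ↔ ((z ∧ y) → (x → y)) = 2/5 ↔ 1 = 2/5
¬((z ∧ x) ↔ ((z ∧ y) → (x → y))) = ¬2/5 = 3/5
(((z ∧ z) → ¬x) ↔ (y ↔ ((z ↔ x) → y))) → ¬((z ∧ x) ↔ ((z ∧ y) → (x → y))) = 4/5 → 3/5 = 4/5
¬((((z ∧ z) → ¬x) ↔ (y ↔ ((z ↔ x) → y))) → ¬((z ∧ x) ↔ ((z ∧ y) → (x → y)))) = ¬4/5 = 1/5

1/5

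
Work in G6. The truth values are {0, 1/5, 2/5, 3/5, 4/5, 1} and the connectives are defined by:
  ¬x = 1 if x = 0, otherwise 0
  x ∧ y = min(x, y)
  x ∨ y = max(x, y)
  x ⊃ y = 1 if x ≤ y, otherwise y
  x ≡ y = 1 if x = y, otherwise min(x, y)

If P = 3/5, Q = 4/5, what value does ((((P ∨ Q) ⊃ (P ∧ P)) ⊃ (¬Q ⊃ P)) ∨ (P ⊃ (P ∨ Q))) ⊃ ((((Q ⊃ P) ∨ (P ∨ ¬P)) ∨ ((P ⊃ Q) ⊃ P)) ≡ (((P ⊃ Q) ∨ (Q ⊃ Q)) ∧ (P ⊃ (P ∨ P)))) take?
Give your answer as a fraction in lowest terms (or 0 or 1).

3/5

P ∨ Q = 3/5 ∨ 4/5 = 4/5
P ∧ P = 3/5 ∧ 3/5 = 3/5
(P ∨ Q) ⊃ (P ∧ P) = 4/5 ⊃ 3/5 = 3/5
¬Q = ¬4/5 = 0
¬Q ⊃ P = 0 ⊃ 3/5 = 1
((P ∨ Q) ⊃ (P ∧ P)) ⊃ (¬Q ⊃ P) = 3/5 ⊃ 1 = 1
P ∨ Q = 3/5 ∨ 4/5 = 4/5
P ⊃ (P ∨ Q) = 3/5 ⊃ 4/5 = 1
(((P ∨ Q) ⊃ (P ∧ P)) ⊃ (¬Q ⊃ P)) ∨ (P ⊃ (P ∨ Q)) = 1 ∨ 1 = 1
Q ⊃ P = 4/5 ⊃ 3/5 = 3/5
¬P = ¬3/5 = 0
P ∨ ¬P = 3/5 ∨ 0 = 3/5
(Q ⊃ P) ∨ (P ∨ ¬P) = 3/5 ∨ 3/5 = 3/5
P ⊃ Q = 3/5 ⊃ 4/5 = 1
(P ⊃ Q) ⊃ P = 1 ⊃ 3/5 = 3/5
((Q ⊃ P) ∨ (P ∨ ¬P)) ∨ ((P ⊃ Q) ⊃ P) = 3/5 ∨ 3/5 = 3/5
P ⊃ Q = 3/5 ⊃ 4/5 = 1
Q ⊃ Q = 4/5 ⊃ 4/5 = 1
(P ⊃ Q) ∨ (Q ⊃ Q) = 1 ∨ 1 = 1
P ∨ P = 3/5 ∨ 3/5 = 3/5
P ⊃ (P ∨ P) = 3/5 ⊃ 3/5 = 1
((P ⊃ Q) ∨ (Q ⊃ Q)) ∧ (P ⊃ (P ∨ P)) = 1 ∧ 1 = 1
(((Q ⊃ P) ∨ (P ∨ ¬P)) ∨ ((P ⊃ Q) ⊃ P)) ≡ (((P ⊃ Q) ∨ (Q ⊃ Q)) ∧ (P ⊃ (P ∨ P))) = 3/5 ≡ 1 = 3/5
((((P ∨ Q) ⊃ (P ∧ P)) ⊃ (¬Q ⊃ P)) ∨ (P ⊃ (P ∨ Q))) ⊃ ((((Q ⊃ P) ∨ (P ∨ ¬P)) ∨ ((P ⊃ Q) ⊃ P)) ≡ (((P ⊃ Q) ∨ (Q ⊃ Q)) ∧ (P ⊃ (P ∨ P)))) = 1 ⊃ 3/5 = 3/5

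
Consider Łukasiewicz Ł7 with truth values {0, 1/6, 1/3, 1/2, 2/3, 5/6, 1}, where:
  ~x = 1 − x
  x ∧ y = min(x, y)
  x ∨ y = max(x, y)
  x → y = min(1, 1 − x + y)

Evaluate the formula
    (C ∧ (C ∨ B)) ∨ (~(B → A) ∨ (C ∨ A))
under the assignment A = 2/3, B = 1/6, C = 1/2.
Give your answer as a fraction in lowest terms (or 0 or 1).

C ∨ B = 1/2 ∨ 1/6 = 1/2
C ∧ (C ∨ B) = 1/2 ∧ 1/2 = 1/2
B → A = 1/6 → 2/3 = 1
~(B → A) = ~1 = 0
C ∨ A = 1/2 ∨ 2/3 = 2/3
~(B → A) ∨ (C ∨ A) = 0 ∨ 2/3 = 2/3
(C ∧ (C ∨ B)) ∨ (~(B → A) ∨ (C ∨ A)) = 1/2 ∨ 2/3 = 2/3

2/3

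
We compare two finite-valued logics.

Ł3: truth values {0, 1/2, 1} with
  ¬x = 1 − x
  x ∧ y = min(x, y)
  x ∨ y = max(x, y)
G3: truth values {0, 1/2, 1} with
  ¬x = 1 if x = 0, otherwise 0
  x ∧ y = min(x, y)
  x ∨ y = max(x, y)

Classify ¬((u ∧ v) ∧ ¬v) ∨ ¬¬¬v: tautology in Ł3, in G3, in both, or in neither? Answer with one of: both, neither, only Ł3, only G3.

only G3

In Ł3: at u = 1/2, v = 1/2 the value is 1/2 — not a tautology.
In G3: every assignment gives 1 — tautology.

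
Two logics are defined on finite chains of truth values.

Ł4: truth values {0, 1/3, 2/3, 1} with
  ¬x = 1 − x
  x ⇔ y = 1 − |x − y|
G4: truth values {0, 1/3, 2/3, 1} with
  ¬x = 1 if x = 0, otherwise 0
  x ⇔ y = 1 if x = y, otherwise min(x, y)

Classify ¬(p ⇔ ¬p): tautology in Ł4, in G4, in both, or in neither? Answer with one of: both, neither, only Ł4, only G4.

only G4

In Ł4: at p = 1/3 the value is 1/3 — not a tautology.
In G4: every assignment gives 1 — tautology.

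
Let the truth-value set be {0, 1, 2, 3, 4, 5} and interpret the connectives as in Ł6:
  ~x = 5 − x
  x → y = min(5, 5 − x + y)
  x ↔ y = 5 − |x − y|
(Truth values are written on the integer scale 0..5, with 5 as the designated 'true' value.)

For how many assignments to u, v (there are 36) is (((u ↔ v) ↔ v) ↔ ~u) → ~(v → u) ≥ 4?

value 5: 10 assignments (counts)
value 4: 6 assignments (counts)
value 3: 11 assignments
value 2: 2 assignments
value 1: 7 assignments
So 16 of the 36 assignments meet the threshold.

16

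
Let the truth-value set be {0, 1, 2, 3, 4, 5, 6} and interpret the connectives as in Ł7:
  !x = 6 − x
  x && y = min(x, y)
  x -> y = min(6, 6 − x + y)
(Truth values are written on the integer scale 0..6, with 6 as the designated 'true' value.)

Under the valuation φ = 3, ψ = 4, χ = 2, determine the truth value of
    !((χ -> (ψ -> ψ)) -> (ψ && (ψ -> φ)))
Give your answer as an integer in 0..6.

2

ψ -> ψ = 4 -> 4 = 6
χ -> (ψ -> ψ) = 2 -> 6 = 6
ψ -> φ = 4 -> 3 = 5
ψ && (ψ -> φ) = 4 && 5 = 4
(χ -> (ψ -> ψ)) -> (ψ && (ψ -> φ)) = 6 -> 4 = 4
!((χ -> (ψ -> ψ)) -> (ψ && (ψ -> φ))) = !4 = 2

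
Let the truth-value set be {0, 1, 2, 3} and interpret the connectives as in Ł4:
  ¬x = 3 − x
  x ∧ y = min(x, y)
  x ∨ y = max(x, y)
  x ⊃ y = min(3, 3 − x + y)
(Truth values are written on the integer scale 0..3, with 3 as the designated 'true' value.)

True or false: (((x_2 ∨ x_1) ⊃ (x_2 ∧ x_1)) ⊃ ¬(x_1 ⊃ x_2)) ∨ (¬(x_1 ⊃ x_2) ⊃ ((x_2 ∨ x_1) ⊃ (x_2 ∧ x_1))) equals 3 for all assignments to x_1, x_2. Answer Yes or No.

Yes

x_1 = 0, x_2 = 0 ↦ 3
x_1 = 0, x_2 = 1 ↦ 3
x_1 = 0, x_2 = 2 ↦ 3
x_1 = 0, x_2 = 3 ↦ 3
x_1 = 1, x_2 = 0 ↦ 3
x_1 = 1, x_2 = 1 ↦ 3
x_1 = 1, x_2 = 2 ↦ 3
x_1 = 1, x_2 = 3 ↦ 3
x_1 = 2, x_2 = 0 ↦ 3
x_1 = 2, x_2 = 1 ↦ 3
x_1 = 2, x_2 = 2 ↦ 3
x_1 = 2, x_2 = 3 ↦ 3
x_1 = 3, x_2 = 0 ↦ 3
x_1 = 3, x_2 = 1 ↦ 3
x_1 = 3, x_2 = 2 ↦ 3
x_1 = 3, x_2 = 3 ↦ 3
Every assignment gives a value ≥ 3.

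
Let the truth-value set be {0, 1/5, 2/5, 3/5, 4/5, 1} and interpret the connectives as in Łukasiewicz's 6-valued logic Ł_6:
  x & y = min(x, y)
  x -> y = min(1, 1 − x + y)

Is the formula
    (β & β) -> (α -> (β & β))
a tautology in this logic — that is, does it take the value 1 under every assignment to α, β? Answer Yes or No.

At α = 1/5, β = 0, for instance:
β & β = 0 & 0 = 0
α -> (β & β) = 1/5 -> 0 = 4/5
(β & β) -> (α -> (β & β)) = 0 -> 4/5 = 1
and checking the remaining 35 assignments likewise gives ≥ 1 in every case.

Yes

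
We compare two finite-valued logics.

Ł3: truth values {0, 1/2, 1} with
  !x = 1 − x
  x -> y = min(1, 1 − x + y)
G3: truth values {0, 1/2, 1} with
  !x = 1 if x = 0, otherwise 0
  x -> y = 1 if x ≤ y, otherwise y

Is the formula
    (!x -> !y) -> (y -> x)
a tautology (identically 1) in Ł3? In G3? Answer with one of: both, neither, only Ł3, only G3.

In Ł3: every assignment gives 1 — tautology.
In G3: at x = 1/2, y = 1 the value is 1/2 — not a tautology.

only Ł3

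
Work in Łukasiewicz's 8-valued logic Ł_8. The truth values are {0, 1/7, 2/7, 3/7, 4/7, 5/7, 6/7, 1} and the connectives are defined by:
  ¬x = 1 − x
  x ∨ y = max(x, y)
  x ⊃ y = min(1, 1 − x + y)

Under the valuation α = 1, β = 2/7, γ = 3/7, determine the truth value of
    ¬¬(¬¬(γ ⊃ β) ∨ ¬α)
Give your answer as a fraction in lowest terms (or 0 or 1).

6/7

γ ⊃ β = 3/7 ⊃ 2/7 = 6/7
¬(γ ⊃ β) = ¬6/7 = 1/7
¬¬(γ ⊃ β) = ¬1/7 = 6/7
¬α = ¬1 = 0
¬¬(γ ⊃ β) ∨ ¬α = 6/7 ∨ 0 = 6/7
¬(¬¬(γ ⊃ β) ∨ ¬α) = ¬6/7 = 1/7
¬¬(¬¬(γ ⊃ β) ∨ ¬α) = ¬1/7 = 6/7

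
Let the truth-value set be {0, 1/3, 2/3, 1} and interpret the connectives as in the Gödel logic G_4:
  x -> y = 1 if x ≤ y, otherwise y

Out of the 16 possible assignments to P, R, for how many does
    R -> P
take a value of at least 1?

P = 0, R = 0 ↦ 1  ≥
P = 0, R = 1/3 ↦ 0  <
P = 0, R = 2/3 ↦ 0  <
P = 0, R = 1 ↦ 0  <
P = 1/3, R = 0 ↦ 1  ≥
P = 1/3, R = 1/3 ↦ 1  ≥
P = 1/3, R = 2/3 ↦ 1/3  <
P = 1/3, R = 1 ↦ 1/3  <
P = 2/3, R = 0 ↦ 1  ≥
P = 2/3, R = 1/3 ↦ 1  ≥
P = 2/3, R = 2/3 ↦ 1  ≥
P = 2/3, R = 1 ↦ 2/3  <
P = 1, R = 0 ↦ 1  ≥
P = 1, R = 1/3 ↦ 1  ≥
P = 1, R = 2/3 ↦ 1  ≥
P = 1, R = 1 ↦ 1  ≥
So 10 of the 16 assignments meet the threshold.

10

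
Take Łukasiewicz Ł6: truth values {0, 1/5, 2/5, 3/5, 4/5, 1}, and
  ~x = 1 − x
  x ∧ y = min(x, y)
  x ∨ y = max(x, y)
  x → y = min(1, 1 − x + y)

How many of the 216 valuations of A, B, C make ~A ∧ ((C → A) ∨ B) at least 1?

11

value 1: 11 assignments (counts)
value 4/5: 33 assignments
value 3/5: 46 assignments
value 2/5: 48 assignments
value 1/5: 41 assignments
value 0: 37 assignments
So 11 of the 216 assignments meet the threshold.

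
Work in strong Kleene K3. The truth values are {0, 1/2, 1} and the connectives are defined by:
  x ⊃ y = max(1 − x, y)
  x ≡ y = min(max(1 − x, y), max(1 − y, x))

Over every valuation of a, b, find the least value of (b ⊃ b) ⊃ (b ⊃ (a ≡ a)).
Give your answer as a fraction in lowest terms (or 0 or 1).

Take a = 1/2, b = 1/2:
b ⊃ b = 1/2 ⊃ 1/2 = 1/2
a ≡ a = 1/2 ≡ 1/2 = 1/2
b ⊃ (a ≡ a) = 1/2 ⊃ 1/2 = 1/2
(b ⊃ b) ⊃ (b ⊃ (a ≡ a)) = 1/2 ⊃ 1/2 = 1/2
No assignment yields a value below 1/2, so this is the minimum.

1/2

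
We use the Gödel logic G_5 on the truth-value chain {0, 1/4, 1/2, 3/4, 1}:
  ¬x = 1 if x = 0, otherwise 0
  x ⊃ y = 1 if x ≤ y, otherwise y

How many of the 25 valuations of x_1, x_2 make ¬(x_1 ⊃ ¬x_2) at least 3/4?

16

value 1: 16 assignments (counts)
value 0: 9 assignments
So 16 of the 25 assignments meet the threshold.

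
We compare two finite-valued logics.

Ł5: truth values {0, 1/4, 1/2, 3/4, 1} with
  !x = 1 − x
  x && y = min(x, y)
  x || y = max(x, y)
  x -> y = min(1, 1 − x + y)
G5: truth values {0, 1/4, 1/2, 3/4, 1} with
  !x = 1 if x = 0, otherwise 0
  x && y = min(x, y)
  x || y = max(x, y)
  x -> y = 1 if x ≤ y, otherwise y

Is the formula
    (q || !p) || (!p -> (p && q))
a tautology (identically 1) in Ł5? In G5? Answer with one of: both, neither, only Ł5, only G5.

In Ł5: at p = 1/4, q = 0 the value is 3/4 — not a tautology.
In G5: every assignment gives 1 — tautology.

only G5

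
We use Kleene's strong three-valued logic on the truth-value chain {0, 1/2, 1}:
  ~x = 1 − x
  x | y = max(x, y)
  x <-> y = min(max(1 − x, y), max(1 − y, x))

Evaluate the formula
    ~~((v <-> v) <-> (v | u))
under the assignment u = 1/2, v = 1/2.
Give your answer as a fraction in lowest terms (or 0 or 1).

1/2

v <-> v = 1/2 <-> 1/2 = 1/2
v | u = 1/2 | 1/2 = 1/2
(v <-> v) <-> (v | u) = 1/2 <-> 1/2 = 1/2
~((v <-> v) <-> (v | u)) = ~1/2 = 1/2
~~((v <-> v) <-> (v | u)) = ~1/2 = 1/2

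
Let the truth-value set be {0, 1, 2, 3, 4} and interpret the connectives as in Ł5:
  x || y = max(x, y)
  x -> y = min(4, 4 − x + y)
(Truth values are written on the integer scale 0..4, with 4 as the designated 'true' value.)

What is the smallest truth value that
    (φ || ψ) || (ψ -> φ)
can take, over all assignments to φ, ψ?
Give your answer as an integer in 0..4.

Take φ = 0, ψ = 2:
φ || ψ = 0 || 2 = 2
ψ -> φ = 2 -> 0 = 2
(φ || ψ) || (ψ -> φ) = 2 || 2 = 2
No assignment yields a value below 2, so this is the minimum.

2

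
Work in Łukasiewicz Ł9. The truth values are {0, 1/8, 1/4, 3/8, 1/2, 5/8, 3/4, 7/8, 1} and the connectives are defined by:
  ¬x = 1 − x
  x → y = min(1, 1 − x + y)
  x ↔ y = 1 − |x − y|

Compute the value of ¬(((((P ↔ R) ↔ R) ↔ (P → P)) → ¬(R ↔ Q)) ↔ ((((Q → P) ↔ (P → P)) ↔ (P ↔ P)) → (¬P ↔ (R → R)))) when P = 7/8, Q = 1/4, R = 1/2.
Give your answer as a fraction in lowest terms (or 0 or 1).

P ↔ R = 7/8 ↔ 1/2 = 5/8
(P ↔ R) ↔ R = 5/8 ↔ 1/2 = 7/8
P → P = 7/8 → 7/8 = 1
((P ↔ R) ↔ R) ↔ (P → P) = 7/8 ↔ 1 = 7/8
R ↔ Q = 1/2 ↔ 1/4 = 3/4
¬(R ↔ Q) = ¬3/4 = 1/4
(((P ↔ R) ↔ R) ↔ (P → P)) → ¬(R ↔ Q) = 7/8 → 1/4 = 3/8
Q → P = 1/4 → 7/8 = 1
P → P = 7/8 → 7/8 = 1
(Q → P) ↔ (P → P) = 1 ↔ 1 = 1
P ↔ P = 7/8 ↔ 7/8 = 1
((Q → P) ↔ (P → P)) ↔ (P ↔ P) = 1 ↔ 1 = 1
¬P = ¬7/8 = 1/8
R → R = 1/2 → 1/2 = 1
¬P ↔ (R → R) = 1/8 ↔ 1 = 1/8
(((Q → P) ↔ (P → P)) ↔ (P ↔ P)) → (¬P ↔ (R → R)) = 1 → 1/8 = 1/8
((((P ↔ R) ↔ R) ↔ (P → P)) → ¬(R ↔ Q)) ↔ ((((Q → P) ↔ (P → P)) ↔ (P ↔ P)) → (¬P ↔ (R → R))) = 3/8 ↔ 1/8 = 3/4
¬(((((P ↔ R) ↔ R) ↔ (P → P)) → ¬(R ↔ Q)) ↔ ((((Q → P) ↔ (P → P)) ↔ (P ↔ P)) → (¬P ↔ (R → R)))) = ¬3/4 = 1/4

1/4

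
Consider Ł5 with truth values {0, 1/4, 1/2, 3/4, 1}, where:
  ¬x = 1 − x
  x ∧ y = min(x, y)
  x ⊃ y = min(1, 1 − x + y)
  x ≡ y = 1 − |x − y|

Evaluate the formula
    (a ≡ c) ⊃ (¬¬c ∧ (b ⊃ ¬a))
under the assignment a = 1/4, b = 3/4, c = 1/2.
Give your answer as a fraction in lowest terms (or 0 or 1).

a ≡ c = 1/4 ≡ 1/2 = 3/4
¬c = ¬1/2 = 1/2
¬¬c = ¬1/2 = 1/2
¬a = ¬1/4 = 3/4
b ⊃ ¬a = 3/4 ⊃ 3/4 = 1
¬¬c ∧ (b ⊃ ¬a) = 1/2 ∧ 1 = 1/2
(a ≡ c) ⊃ (¬¬c ∧ (b ⊃ ¬a)) = 3/4 ⊃ 1/2 = 3/4

3/4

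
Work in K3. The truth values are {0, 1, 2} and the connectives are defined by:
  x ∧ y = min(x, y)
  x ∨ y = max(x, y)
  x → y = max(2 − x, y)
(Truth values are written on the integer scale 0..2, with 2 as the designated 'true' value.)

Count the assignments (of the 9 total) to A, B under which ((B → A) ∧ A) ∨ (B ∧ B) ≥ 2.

A = 0, B = 0 ↦ 0  <
A = 0, B = 1 ↦ 1  <
A = 0, B = 2 ↦ 2  ≥
A = 1, B = 0 ↦ 1  <
A = 1, B = 1 ↦ 1  <
A = 1, B = 2 ↦ 2  ≥
A = 2, B = 0 ↦ 2  ≥
A = 2, B = 1 ↦ 2  ≥
A = 2, B = 2 ↦ 2  ≥
So 5 of the 9 assignments meet the threshold.

5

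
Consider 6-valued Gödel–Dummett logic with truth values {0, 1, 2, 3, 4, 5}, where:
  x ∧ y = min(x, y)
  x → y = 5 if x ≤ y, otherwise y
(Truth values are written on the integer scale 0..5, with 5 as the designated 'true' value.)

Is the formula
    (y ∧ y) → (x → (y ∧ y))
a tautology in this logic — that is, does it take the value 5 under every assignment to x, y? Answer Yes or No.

At x = 3, y = 5, for instance:
y ∧ y = 5 ∧ 5 = 5
x → (y ∧ y) = 3 → 5 = 5
(y ∧ y) → (x → (y ∧ y)) = 5 → 5 = 5
and checking the remaining 35 assignments likewise gives ≥ 5 in every case.

Yes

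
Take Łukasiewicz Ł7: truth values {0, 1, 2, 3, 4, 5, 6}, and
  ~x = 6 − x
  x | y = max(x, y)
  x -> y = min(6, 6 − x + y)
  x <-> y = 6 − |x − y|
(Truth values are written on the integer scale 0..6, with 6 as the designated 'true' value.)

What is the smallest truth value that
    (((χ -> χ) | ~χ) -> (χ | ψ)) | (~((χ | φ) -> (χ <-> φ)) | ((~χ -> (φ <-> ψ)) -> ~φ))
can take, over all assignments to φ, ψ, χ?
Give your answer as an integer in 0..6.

Take φ = 4, ψ = 2, χ = 2:
χ -> χ = 2 -> 2 = 6
~χ = ~2 = 4
(χ -> χ) | ~χ = 6 | 4 = 6
χ | ψ = 2 | 2 = 2
((χ -> χ) | ~χ) -> (χ | ψ) = 6 -> 2 = 2
χ | φ = 2 | 4 = 4
χ <-> φ = 2 <-> 4 = 4
(χ | φ) -> (χ <-> φ) = 4 -> 4 = 6
~((χ | φ) -> (χ <-> φ)) = ~6 = 0
~χ = ~2 = 4
φ <-> ψ = 4 <-> 2 = 4
~χ -> (φ <-> ψ) = 4 -> 4 = 6
~φ = ~4 = 2
(~χ -> (φ <-> ψ)) -> ~φ = 6 -> 2 = 2
~((χ | φ) -> (χ <-> φ)) | ((~χ -> (φ <-> ψ)) -> ~φ) = 0 | 2 = 2
(((χ -> χ) | ~χ) -> (χ | ψ)) | (~((χ | φ) -> (χ <-> φ)) | ((~χ -> (φ <-> ψ)) -> ~φ)) = 2 | 2 = 2
No assignment yields a value below 2, so this is the minimum.

2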